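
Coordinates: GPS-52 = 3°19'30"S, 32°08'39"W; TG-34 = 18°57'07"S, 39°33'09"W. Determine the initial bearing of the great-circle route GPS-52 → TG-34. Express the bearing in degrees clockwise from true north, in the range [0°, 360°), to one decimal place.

GPS-52: φ = -3.32500°, λ = -32.14417°
TG-34: φ = -18.95194°, λ = -39.55250°
Δλ = -7.4083°
y = sin Δλ · cos φ₂ = -0.121950
x = cos φ₁ sin φ₂ − sin φ₁ cos φ₂ cos Δλ = -0.269831
θ = atan2(y, x) = -155.6794° → 204.3206° (mod 360°)

204.3°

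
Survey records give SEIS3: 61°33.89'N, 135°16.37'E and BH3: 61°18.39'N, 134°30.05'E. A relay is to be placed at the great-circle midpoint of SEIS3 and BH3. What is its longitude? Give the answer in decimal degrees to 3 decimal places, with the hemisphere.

SEIS3: φ = +61.56483°, λ = +135.27283°
BH3: φ = +61.30650°, λ = +134.50083°
Bx = cos φ₂ cos Δλ = 0.480080,  By = cos φ₂ sin Δλ = -0.006469
φₘ = atan2(sin φ₁ + sin φ₂, √((cos φ₁ + Bx)² + By²)) = 61.43621°
λₘ = λ₁ + atan2(By, cos φ₁ + Bx) = 134.88523°

134.885°E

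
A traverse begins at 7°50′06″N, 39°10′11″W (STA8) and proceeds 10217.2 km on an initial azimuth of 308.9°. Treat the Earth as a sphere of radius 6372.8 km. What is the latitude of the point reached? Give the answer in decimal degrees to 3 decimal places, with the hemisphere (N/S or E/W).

STA8: φ = +7.83500°, λ = -39.16972°
δ = d/R = 10217.2/6372.8 = 1.603251 rad
φ₂ = arcsin(sin φ₁ cos δ + cos φ₁ sin δ cos θ)
   = arcsin(0.13632·-0.03245 + 0.99066·0.99947·0.62796) = 38.12286°
λ₂ = λ₁ + atan2(sin θ sin δ cos φ₁, cos δ − sin φ₁ sin φ₂) = -137.77472°

38.123°N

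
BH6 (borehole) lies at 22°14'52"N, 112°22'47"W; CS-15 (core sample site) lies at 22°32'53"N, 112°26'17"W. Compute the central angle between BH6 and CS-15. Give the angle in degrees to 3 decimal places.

0.305°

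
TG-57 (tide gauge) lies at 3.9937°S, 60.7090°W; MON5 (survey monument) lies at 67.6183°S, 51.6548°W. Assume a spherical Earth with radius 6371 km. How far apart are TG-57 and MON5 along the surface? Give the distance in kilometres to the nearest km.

7108 km

Δφ = -63.6246°,  Δλ = 9.0542°
a = sin²(Δφ/2) + cos φ₁ cos φ₂ sin²(Δλ/2) = 0.280241
c = 2·arcsin(√a) = 1.115735 rad = 63.9269°
d = R·c = 6371 × 1.115735 = 7108.3 km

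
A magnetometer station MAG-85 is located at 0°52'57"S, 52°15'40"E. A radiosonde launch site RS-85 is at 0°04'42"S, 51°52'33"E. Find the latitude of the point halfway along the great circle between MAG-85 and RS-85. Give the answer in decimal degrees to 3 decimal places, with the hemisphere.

0.480°S

MAG-85: φ = -0.88250°, λ = +52.26111°
RS-85: φ = -0.07833°, λ = +51.87583°
Bx = cos φ₂ cos Δλ = 0.999976,  By = cos φ₂ sin Δλ = -0.006724
φₘ = atan2(sin φ₁ + sin φ₂, √((cos φ₁ + Bx)² + By²)) = -0.48042°
λₘ = λ₁ + atan2(By, cos φ₁ + Bx) = 52.06846°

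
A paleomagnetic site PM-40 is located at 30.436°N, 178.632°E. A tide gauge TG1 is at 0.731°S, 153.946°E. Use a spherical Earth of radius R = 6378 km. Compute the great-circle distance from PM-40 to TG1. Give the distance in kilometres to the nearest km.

Δφ = -31.1670°,  Δλ = -24.6860°
a = sin²(Δφ/2) + cos φ₁ cos φ₂ sin²(Δλ/2) = 0.111563
c = 2·arcsin(√a) = 0.681112 rad = 39.0248°
d = R·c = 6378 × 0.681112 = 4344.1 km

4344 km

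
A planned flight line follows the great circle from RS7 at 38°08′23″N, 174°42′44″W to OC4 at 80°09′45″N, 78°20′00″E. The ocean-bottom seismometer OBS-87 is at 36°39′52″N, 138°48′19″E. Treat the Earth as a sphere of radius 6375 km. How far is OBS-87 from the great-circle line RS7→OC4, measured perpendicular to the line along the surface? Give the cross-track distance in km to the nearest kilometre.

3671 km

RS7: φ = +38.13972°, λ = -174.71222°
OC4: φ = +80.16250°, λ = +78.33333°
OBS-87: φ = +36.66444°, λ = +138.80528°
δ₁₃ = central angle RS7→OBS-87 = 0.638160 rad  (haversine)
θ₁₃ = bearing RS7→OBS-87 = 282.460°,  θ₁₂ = bearing RS7→OC4 = 348.534°
dₓₜ = R·arcsin(sin δ₁₃ · sin(θ₁₃ − θ₁₂)) = 6375·arcsin(0.59572·sin(-66.074°)) = -3670.893 km
|dₓₜ| = 3670.893 km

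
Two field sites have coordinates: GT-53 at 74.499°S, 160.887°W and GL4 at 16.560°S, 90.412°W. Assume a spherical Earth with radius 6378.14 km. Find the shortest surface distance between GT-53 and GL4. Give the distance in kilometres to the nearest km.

Δφ = 57.9390°,  Δλ = 70.4750°
a = sin²(Δφ/2) + cos φ₁ cos φ₂ sin²(Δλ/2) = 0.319866
c = 2·arcsin(√a) = 1.202241 rad = 68.8833°
d = R·c = 6378.14 × 1.202241 = 7668.1 km

7668 km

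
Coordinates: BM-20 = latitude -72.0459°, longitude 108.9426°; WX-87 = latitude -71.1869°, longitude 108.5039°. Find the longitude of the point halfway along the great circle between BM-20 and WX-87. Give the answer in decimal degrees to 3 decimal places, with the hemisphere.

108.718°E

Bx = cos φ₂ cos Δλ = 0.322473,  By = cos φ₂ sin Δλ = -0.002469
φₘ = atan2(sin φ₁ + sin φ₂, √((cos φ₁ + Bx)² + By²)) = -71.61653°
λₘ = λ₁ + atan2(By, cos φ₁ + Bx) = 108.71830°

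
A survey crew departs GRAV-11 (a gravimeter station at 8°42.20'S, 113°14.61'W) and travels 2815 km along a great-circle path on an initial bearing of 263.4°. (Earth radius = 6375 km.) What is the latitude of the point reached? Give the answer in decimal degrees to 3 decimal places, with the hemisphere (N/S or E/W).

GRAV-11: φ = -8.70333°, λ = -113.24350°
δ = d/R = 2815/6375 = 0.441569 rad
φ₂ = arcsin(sin φ₁ cos δ + cos φ₁ sin δ cos θ)
   = arcsin(-0.15132·0.90408 + 0.98849·0.42736·-0.11494) = -10.68200°
λ₂ = λ₁ + atan2(sin θ sin δ cos φ₁, cos δ − sin φ₁ sin φ₂) = -138.83883°

10.682°S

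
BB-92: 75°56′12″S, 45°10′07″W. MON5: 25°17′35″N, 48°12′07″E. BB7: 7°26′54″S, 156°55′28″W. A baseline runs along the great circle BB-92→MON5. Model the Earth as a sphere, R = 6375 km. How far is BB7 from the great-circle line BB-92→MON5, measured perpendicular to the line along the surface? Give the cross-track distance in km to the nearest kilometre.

BB-92: φ = -75.93667°, λ = -45.16861°
MON5: φ = +25.29306°, λ = +48.20194°
BB7: φ = -7.44833°, λ = -156.92444°
δ₁₃ = central angle BB-92→BB7 = 1.534348 rad  (haversine)
θ₁₃ = bearing BB-92→BB7 = 247.153°,  θ₁₂ = bearing BB-92→MON5 = 86.687°
dₓₜ = R·arcsin(sin δ₁₃ · sin(θ₁₃ − θ₁₂)) = 6375·arcsin(0.99934·sin(160.467°)) = 2171.855 km
|dₓₜ| = 2171.855 km

2172 km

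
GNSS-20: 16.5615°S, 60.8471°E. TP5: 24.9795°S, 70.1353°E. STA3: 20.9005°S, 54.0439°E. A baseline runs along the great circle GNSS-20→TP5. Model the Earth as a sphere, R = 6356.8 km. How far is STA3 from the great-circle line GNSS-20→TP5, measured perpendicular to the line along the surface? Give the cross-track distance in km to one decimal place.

δ₁₃ = central angle GNSS-20→STA3 = 0.135537 rad  (haversine)
θ₁₃ = bearing GNSS-20→STA3 = 234.985°,  θ₁₂ = bearing GNSS-20→TP5 = 135.673°
dₓₜ = R·arcsin(sin δ₁₃ · sin(θ₁₃ − θ₁₂)) = 6356.8·arcsin(0.13512·sin(99.312°)) = 850.159 km
|dₓₜ| = 850.159 km

850.2 km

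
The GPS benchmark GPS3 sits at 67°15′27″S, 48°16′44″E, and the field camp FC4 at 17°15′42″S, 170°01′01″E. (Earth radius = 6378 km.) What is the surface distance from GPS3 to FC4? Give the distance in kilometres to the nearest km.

9511 km

GPS3: φ = -67.25750°, λ = +48.27889°
FC4: φ = -17.26167°, λ = +170.01694°
Δφ = 49.9958°,  Δλ = 121.7381°
a = sin²(Δφ/2) + cos φ₁ cos φ₂ sin²(Δλ/2) = 0.460268
c = 2·arcsin(√a) = 1.491248 rad = 85.4422°
d = R·c = 6378 × 1.491248 = 9511.2 km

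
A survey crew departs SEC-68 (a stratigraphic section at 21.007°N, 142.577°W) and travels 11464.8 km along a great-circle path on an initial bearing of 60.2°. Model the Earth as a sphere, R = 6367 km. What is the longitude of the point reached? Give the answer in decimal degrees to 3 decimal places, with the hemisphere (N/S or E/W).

28.015°W

δ = d/R = 11464.8/6367 = 1.800660 rad
φ₂ = arcsin(sin φ₁ cos δ + cos φ₁ sin δ cos θ)
   = arcsin(0.35848·-0.22784 + 0.93354·0.97370·0.49697) = 21.71947°
λ₂ = λ₁ + atan2(sin θ sin δ cos φ₁, cos δ − sin φ₁ sin φ₂) = -28.01473°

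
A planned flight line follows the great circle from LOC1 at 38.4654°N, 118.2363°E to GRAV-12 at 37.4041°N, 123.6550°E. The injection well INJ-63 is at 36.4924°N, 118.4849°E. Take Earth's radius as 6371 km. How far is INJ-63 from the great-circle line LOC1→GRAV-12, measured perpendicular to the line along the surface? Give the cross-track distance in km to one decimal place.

209.6 km

δ₁₃ = central angle LOC1→INJ-63 = 0.034607 rad  (haversine)
θ₁₃ = bearing LOC1→INJ-63 = 174.214°,  θ₁₂ = bearing LOC1→GRAV-12 = 102.269°
dₓₜ = R·arcsin(sin δ₁₃ · sin(θ₁₃ − θ₁₂)) = 6371·arcsin(0.03460·sin(71.945°)) = 209.620 km
|dₓₜ| = 209.620 km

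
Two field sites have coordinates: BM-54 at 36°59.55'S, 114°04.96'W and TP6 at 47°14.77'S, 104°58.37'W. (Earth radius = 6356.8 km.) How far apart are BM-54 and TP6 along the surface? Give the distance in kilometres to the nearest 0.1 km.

BM-54: φ = -36.99250°, λ = -114.08267°
TP6: φ = -47.24617°, λ = -104.97283°
Δφ = -10.2537°,  Δλ = 9.1098°
a = sin²(Δφ/2) + cos φ₁ cos φ₂ sin²(Δλ/2) = 0.011405
c = 2·arcsin(√a) = 0.213995 rad = 12.2610°
d = R·c = 6356.8 × 0.213995 = 1360.3 km

1360.3 km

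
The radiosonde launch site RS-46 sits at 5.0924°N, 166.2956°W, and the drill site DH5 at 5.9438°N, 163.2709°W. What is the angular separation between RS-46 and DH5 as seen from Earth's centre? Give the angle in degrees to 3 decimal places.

Δφ = 0.8514°,  Δλ = 3.0247°
a = sin²(Δφ/2) + cos φ₁ cos φ₂ sin²(Δλ/2) = 0.000745
c = 2·arcsin(√a) = 0.054607 rad = 3.1287°

3.129°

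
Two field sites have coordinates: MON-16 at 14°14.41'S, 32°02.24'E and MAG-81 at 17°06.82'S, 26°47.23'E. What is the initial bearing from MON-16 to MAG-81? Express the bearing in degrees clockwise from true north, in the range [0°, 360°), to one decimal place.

239.7°

MON-16: φ = -14.24017°, λ = +32.03733°
MAG-81: φ = -17.11367°, λ = +26.78717°
Δλ = -5.2502°
y = sin Δλ · cos φ₂ = -0.087453
x = cos φ₁ sin φ₂ − sin φ₁ cos φ₂ cos Δλ = -0.051117
θ = atan2(y, x) = -120.3068° → 239.6932° (mod 360°)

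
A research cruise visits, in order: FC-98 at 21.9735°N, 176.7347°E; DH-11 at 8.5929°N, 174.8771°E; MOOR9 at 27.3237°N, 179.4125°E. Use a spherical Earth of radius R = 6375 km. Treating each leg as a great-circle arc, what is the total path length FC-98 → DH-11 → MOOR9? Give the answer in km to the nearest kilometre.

FC-98→DH-11: c = 0.235609 rad, d = 1502.01 km
DH-11→MOOR9: c = 0.335375 rad, d = 2138.01 km
Total = 1502.01 + 2138.01 = 3640.02 km

3640 km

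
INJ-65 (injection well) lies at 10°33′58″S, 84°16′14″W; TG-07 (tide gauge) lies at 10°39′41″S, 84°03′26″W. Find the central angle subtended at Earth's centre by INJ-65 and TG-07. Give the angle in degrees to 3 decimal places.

INJ-65: φ = -10.56611°, λ = -84.27056°
TG-07: φ = -10.66139°, λ = -84.05722°
Δφ = -0.0953°,  Δλ = 0.2133°
a = sin²(Δφ/2) + cos φ₁ cos φ₂ sin²(Δλ/2) = 0.000004
c = 2·arcsin(√a) = 0.004020 rad = 0.2303°

0.230°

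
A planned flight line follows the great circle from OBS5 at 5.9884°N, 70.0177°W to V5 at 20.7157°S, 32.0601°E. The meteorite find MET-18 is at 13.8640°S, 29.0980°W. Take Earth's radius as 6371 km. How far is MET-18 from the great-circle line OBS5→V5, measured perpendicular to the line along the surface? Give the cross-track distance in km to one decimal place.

δ₁₃ = central angle OBS5→MET-18 = 0.788919 rad  (haversine)
θ₁₃ = bearing OBS5→MET-18 = 116.340°,  θ₁₂ = bearing OBS5→V5 = 109.916°
dₓₜ = R·arcsin(sin δ₁₃ · sin(θ₁₃ − θ₁₂)) = 6371·arcsin(0.70959·sin(6.424°)) = 506.372 km
|dₓₜ| = 506.372 km

506.4 km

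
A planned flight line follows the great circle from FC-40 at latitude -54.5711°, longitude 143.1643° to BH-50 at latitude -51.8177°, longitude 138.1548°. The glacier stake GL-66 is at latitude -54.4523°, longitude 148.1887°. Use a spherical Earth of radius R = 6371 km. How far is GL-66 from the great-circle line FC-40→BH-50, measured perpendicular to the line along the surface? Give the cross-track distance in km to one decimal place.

212.0 km

δ₁₃ = central angle FC-40→GL-66 = 0.050940 rad  (haversine)
θ₁₃ = bearing FC-40→GL-66 = 89.715°,  θ₁₂ = bearing FC-40→BH-50 = 310.507°
dₓₜ = R·arcsin(sin δ₁₃ · sin(θ₁₃ − θ₁₂)) = 6371·arcsin(0.05092·sin(-220.792°)) = 211.972 km
|dₓₜ| = 211.972 km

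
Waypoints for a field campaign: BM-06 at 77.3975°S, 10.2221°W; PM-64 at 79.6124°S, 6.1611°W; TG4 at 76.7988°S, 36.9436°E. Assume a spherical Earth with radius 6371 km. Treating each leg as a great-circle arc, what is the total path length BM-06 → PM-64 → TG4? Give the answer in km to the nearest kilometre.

BM-06→PM-64: c = 0.041134 rad, d = 262.06 km
PM-64→TG4: c = 0.157126 rad, d = 1001.05 km
Total = 262.06 + 1001.05 = 1263.11 km

1263 km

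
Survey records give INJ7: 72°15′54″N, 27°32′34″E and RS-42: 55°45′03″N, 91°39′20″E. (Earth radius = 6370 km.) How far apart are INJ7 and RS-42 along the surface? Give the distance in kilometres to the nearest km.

INJ7: φ = +72.26500°, λ = +27.54278°
RS-42: φ = +55.75083°, λ = +91.65556°
Δφ = -16.5142°,  Δλ = 64.1128°
a = sin²(Δφ/2) + cos φ₁ cos φ₂ sin²(Δλ/2) = 0.068918
c = 2·arcsin(√a) = 0.531272 rad = 30.4397°
d = R·c = 6370 × 0.531272 = 3384.2 km

3384 km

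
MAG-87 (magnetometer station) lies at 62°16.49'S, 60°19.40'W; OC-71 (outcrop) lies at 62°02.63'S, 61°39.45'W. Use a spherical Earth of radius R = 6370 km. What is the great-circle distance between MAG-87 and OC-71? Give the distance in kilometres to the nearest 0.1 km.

73.9 km

MAG-87: φ = -62.27483°, λ = -60.32333°
OC-71: φ = -62.04383°, λ = -61.65750°
Δφ = 0.2310°,  Δλ = -1.3342°
a = sin²(Δφ/2) + cos φ₁ cos φ₂ sin²(Δλ/2) = 0.000034
c = 2·arcsin(√a) = 0.011598 rad = 0.6645°
d = R·c = 6370 × 0.011598 = 73.9 km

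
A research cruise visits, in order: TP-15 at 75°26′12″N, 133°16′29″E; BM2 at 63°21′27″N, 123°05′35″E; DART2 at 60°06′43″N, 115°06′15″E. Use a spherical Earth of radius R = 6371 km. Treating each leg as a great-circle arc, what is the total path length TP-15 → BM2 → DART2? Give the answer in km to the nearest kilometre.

TP-15: φ = +75.43667°, λ = +133.27472°
BM2: φ = +63.35750°, λ = +123.09306°
DART2: φ = +60.11194°, λ = +115.10417°
TP-15→BM2: c = 0.219145 rad, d = 1396.17 km
BM2→DART2: c = 0.086890 rad, d = 553.57 km
Total = 1396.17 + 553.57 = 1949.74 km

1950 km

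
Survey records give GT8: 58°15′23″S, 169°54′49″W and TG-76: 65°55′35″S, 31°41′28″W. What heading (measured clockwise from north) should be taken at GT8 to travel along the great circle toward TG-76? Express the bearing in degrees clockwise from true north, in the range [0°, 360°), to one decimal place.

GT8: φ = -58.25639°, λ = -169.91361°
TG-76: φ = -65.92639°, λ = -31.69111°
Δλ = 138.2225°
y = sin Δλ · cos φ₂ = 0.271766
x = cos φ₁ sin φ₂ − sin φ₁ cos φ₂ cos Δλ = -0.739048
θ = atan2(y, x) = 159.8103° → 159.8103° (mod 360°)

159.8°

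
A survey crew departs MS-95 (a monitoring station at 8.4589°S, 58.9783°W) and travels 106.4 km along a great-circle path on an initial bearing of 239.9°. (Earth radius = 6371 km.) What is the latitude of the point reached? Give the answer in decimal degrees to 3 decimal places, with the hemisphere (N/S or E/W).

8.938°S

δ = d/R = 106.4/6371 = 0.016701 rad
φ₂ = arcsin(sin φ₁ cos δ + cos φ₁ sin δ cos θ)
   = arcsin(-0.14710·0.99986 + 0.98912·0.01670·-0.50151) = -8.93788°
λ₂ = λ₁ + atan2(sin θ sin δ cos φ₁, cos δ − sin φ₁ sin φ₂) = -59.81631°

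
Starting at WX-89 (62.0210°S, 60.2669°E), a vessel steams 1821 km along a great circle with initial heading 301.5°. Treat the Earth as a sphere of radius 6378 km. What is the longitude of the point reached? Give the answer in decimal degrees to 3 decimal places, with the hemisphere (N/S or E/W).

37.779°E

δ = d/R = 1821/6378 = 0.285513 rad
φ₂ = arcsin(sin φ₁ cos δ + cos φ₁ sin δ cos θ)
   = arcsin(-0.88312·0.95952 + 0.46915·0.28165·0.52250) = -51.10775°
λ₂ = λ₁ + atan2(sin θ sin δ cos φ₁, cos δ − sin φ₁ sin φ₂) = 37.77926°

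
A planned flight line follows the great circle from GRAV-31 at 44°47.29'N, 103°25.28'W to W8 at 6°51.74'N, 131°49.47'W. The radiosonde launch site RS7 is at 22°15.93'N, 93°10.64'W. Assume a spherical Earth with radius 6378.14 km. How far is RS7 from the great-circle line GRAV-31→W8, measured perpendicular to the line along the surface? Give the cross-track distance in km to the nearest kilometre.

2422 km

GRAV-31: φ = +44.78817°, λ = -103.42133°
W8: φ = +6.86233°, λ = -131.82450°
RS7: φ = +22.26550°, λ = -93.17733°
δ₁₃ = central angle GRAV-31→RS7 = 0.419585 rad  (haversine)
θ₁₃ = bearing GRAV-31→RS7 = 156.172°,  θ₁₂ = bearing GRAV-31→W8 = 221.679°
dₓₜ = R·arcsin(sin δ₁₃ · sin(θ₁₃ − θ₁₂)) = 6378.14·arcsin(0.40738·sin(-65.508°)) = -2422.339 km
|dₓₜ| = 2422.339 km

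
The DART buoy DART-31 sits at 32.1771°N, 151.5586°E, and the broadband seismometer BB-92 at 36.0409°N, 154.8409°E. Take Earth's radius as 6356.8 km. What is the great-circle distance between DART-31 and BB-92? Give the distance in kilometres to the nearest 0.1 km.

Δφ = 3.8638°,  Δλ = 3.2823°
a = sin²(Δφ/2) + cos φ₁ cos φ₂ sin²(Δλ/2) = 0.001698
c = 2·arcsin(√a) = 0.082433 rad = 4.7231°
d = R·c = 6356.8 × 0.082433 = 524.0 km

524.0 km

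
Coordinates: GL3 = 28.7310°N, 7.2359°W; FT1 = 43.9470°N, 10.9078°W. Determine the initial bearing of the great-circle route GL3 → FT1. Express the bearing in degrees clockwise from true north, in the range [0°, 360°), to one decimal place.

350.1°

Δλ = -3.6719°
y = sin Δλ · cos φ₂ = -0.046110
x = cos φ₁ sin φ₂ − sin φ₁ cos φ₂ cos Δλ = 0.263169
θ = atan2(y, x) = -9.9379° → 350.0621° (mod 360°)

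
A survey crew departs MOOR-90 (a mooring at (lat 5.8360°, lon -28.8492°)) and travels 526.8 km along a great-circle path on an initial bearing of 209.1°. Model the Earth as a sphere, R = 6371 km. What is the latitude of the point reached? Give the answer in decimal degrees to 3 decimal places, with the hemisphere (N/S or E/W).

1.693°N

δ = d/R = 526.8/6371 = 0.082687 rad
φ₂ = arcsin(sin φ₁ cos δ + cos φ₁ sin δ cos θ)
   = arcsin(0.10168·0.99658 + 0.99482·0.08259·-0.87377) = 1.69280°
λ₂ = λ₁ + atan2(sin θ sin δ cos φ₁, cos δ − sin φ₁ sin φ₂) = -31.15228°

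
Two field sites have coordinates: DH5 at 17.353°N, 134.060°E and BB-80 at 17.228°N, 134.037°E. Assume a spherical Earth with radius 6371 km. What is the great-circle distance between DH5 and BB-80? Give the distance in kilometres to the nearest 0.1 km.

14.1 km

Δφ = -0.1250°,  Δλ = -0.0230°
a = sin²(Δφ/2) + cos φ₁ cos φ₂ sin²(Δλ/2) = 0.000001
c = 2·arcsin(√a) = 0.002215 rad = 0.1269°
d = R·c = 6371 × 0.002215 = 14.1 km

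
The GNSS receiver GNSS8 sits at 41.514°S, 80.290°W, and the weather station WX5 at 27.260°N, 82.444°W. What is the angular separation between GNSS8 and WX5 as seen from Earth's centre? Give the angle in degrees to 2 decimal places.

68.80°

Δφ = 68.7740°,  Δλ = -2.1540°
a = sin²(Δφ/2) + cos φ₁ cos φ₂ sin²(Δλ/2) = 0.319211
c = 2·arcsin(√a) = 1.200837 rad = 68.8029°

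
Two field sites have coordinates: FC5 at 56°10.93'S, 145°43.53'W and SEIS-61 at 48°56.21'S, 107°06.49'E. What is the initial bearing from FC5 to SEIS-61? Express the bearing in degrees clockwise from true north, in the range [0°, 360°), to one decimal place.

227.2°

FC5: φ = -56.18217°, λ = -145.72550°
SEIS-61: φ = -48.93683°, λ = +107.10817°
Δλ = -107.1663°
y = sin Δλ · cos φ₂ = -0.627627
x = cos φ₁ sin φ₂ − sin φ₁ cos φ₂ cos Δλ = -0.580711
θ = atan2(y, x) = -132.7765° → 227.2235° (mod 360°)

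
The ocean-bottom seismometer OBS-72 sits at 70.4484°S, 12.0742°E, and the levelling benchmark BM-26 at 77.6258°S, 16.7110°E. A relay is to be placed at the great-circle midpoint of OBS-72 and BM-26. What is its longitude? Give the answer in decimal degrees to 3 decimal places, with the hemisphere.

13.884°E

Bx = cos φ₂ cos Δλ = 0.213594,  By = cos φ₂ sin Δλ = 0.017323
φₘ = atan2(sin φ₁ + sin φ₂, √((cos φ₁ + Bx)² + By²)) = -74.04890°
λₘ = λ₁ + atan2(By, cos φ₁ + Bx) = 13.88402°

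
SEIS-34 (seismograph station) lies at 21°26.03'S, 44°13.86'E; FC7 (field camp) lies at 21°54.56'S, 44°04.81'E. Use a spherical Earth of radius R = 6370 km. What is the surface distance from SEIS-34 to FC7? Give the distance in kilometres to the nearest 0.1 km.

SEIS-34: φ = -21.43383°, λ = +44.23100°
FC7: φ = -21.90933°, λ = +44.08017°
Δφ = -0.4755°,  Δλ = -0.1508°
a = sin²(Δφ/2) + cos φ₁ cos φ₂ sin²(Δλ/2) = 0.000019
c = 2·arcsin(√a) = 0.008652 rad = 0.4957°
d = R·c = 6370 × 0.008652 = 55.1 km

55.1 km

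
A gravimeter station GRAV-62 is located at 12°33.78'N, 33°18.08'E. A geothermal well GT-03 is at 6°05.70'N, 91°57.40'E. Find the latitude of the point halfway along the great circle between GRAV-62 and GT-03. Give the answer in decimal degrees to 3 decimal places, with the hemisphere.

GRAV-62: φ = +12.56300°, λ = +33.30133°
GT-03: φ = +6.09500°, λ = +91.95667°
Bx = cos φ₂ cos Δλ = 0.517245,  By = cos φ₂ sin Δλ = 0.849226
φₘ = atan2(sin φ₁ + sin φ₂, √((cos φ₁ + Bx)² + By²)) = 10.67076°
λₘ = λ₁ + atan2(By, cos φ₁ + Bx) = 62.92779°

10.671°N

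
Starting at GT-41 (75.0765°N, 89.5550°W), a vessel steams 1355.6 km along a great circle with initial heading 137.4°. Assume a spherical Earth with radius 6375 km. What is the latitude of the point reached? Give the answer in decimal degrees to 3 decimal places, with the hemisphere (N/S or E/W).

64.756°N

δ = d/R = 1355.6/6375 = 0.212643 rad
φ₂ = arcsin(sin φ₁ cos δ + cos φ₁ sin δ cos θ)
   = arcsin(0.96627·0.97748 + 0.25753·0.21104·-0.73610) = 64.75600°
λ₂ = λ₁ + atan2(sin θ sin δ cos φ₁, cos δ − sin φ₁ sin φ₂) = -69.98503°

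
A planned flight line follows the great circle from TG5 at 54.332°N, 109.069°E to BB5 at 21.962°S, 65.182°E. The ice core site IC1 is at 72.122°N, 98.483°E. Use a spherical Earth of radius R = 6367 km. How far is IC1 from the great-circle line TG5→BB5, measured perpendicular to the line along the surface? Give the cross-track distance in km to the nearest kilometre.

δ₁₃ = central angle TG5→IC1 = 0.320315 rad  (haversine)
θ₁₃ = bearing TG5→IC1 = 349.682°,  θ₁₂ = bearing TG5→BB5 = 220.189°
dₓₜ = R·arcsin(sin δ₁₃ · sin(θ₁₃ − θ₁₂)) = 6367·arcsin(0.31487·sin(129.492°)) = 1562.731 km
|dₓₜ| = 1562.731 km

1563 km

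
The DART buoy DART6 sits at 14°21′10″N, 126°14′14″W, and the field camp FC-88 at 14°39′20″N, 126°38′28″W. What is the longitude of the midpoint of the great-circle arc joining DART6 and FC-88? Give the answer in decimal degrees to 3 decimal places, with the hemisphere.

DART6: φ = +14.35278°, λ = -126.23722°
FC-88: φ = +14.65556°, λ = -126.64111°
Bx = cos φ₂ cos Δλ = 0.967440,  By = cos φ₂ sin Δλ = -0.006820
φₘ = atan2(sin φ₁ + sin φ₂, √((cos φ₁ + Bx)² + By²)) = 14.50425°
λₘ = λ₁ + atan2(By, cos φ₁ + Bx) = -126.43903°

126.439°W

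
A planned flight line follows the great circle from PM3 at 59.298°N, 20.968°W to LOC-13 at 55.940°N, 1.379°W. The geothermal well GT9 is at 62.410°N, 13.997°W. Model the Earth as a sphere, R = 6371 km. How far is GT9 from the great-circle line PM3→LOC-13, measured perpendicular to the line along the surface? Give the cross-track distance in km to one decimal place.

417.9 km

δ₁₃ = central angle PM3→GT9 = 0.080305 rad  (haversine)
θ₁₃ = bearing PM3→GT9 = 44.484°,  θ₁₂ = bearing PM3→LOC-13 = 99.286°
dₓₜ = R·arcsin(sin δ₁₃ · sin(θ₁₃ − θ₁₂)) = 6371·arcsin(0.08022·sin(-54.802°)) = -417.933 km
|dₓₜ| = 417.933 km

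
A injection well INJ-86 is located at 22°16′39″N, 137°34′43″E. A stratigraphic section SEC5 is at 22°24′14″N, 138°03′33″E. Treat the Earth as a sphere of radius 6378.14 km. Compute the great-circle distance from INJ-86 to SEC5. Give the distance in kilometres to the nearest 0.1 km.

INJ-86: φ = +22.27750°, λ = +137.57861°
SEC5: φ = +22.40389°, λ = +138.05917°
Δφ = 0.1264°,  Δλ = 0.4806°
a = sin²(Δφ/2) + cos φ₁ cos φ₂ sin²(Δλ/2) = 0.000016
c = 2·arcsin(√a) = 0.008065 rad = 0.4621°
d = R·c = 6378.14 × 0.008065 = 51.4 km

51.4 km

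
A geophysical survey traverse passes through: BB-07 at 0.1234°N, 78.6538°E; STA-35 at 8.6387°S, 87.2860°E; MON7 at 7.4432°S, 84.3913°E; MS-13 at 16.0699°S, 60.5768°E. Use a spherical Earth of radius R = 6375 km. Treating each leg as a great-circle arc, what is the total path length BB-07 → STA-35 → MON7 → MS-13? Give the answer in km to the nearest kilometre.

4474 km

BB-07→STA-35: c = 0.214278 rad, d = 1366.02 km
STA-35→MON7: c = 0.054201 rad, d = 345.53 km
MON7→MS-13: c = 0.433359 rad, d = 2762.66 km
Total = 1366.02 + 345.53 + 2762.66 = 4474.22 km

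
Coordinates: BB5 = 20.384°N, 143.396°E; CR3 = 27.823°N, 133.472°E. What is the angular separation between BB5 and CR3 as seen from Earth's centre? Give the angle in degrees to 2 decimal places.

Δφ = 7.4390°,  Δλ = -9.9240°
a = sin²(Δφ/2) + cos φ₁ cos φ₂ sin²(Δλ/2) = 0.010411
c = 2·arcsin(√a) = 0.204420 rad = 11.7124°

11.71°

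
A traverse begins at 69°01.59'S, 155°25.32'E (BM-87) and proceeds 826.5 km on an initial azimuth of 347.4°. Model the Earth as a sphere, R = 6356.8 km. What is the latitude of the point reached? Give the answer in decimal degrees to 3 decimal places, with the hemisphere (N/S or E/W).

BM-87: φ = -69.02650°, λ = +155.42200°
δ = d/R = 826.5/6356.8 = 0.130018 rad
φ₂ = arcsin(sin φ₁ cos δ + cos φ₁ sin δ cos θ)
   = arcsin(-0.93375·0.99156 + 0.35794·0.12965·0.97592) = -61.71183°
λ₂ = λ₁ + atan2(sin θ sin δ cos φ₁, cos δ − sin φ₁ sin φ₂) = 152.00055°

61.712°S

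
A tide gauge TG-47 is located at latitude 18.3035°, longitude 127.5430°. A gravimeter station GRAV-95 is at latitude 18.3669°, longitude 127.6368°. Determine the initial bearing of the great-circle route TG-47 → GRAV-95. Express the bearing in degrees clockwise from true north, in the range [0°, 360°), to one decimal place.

Δλ = 0.0938°
y = sin Δλ · cos φ₂ = 0.001554
x = cos φ₁ sin φ₂ − sin φ₁ cos φ₂ cos Δλ = 0.001107
θ = atan2(y, x) = 54.5323° → 54.5323° (mod 360°)

54.5°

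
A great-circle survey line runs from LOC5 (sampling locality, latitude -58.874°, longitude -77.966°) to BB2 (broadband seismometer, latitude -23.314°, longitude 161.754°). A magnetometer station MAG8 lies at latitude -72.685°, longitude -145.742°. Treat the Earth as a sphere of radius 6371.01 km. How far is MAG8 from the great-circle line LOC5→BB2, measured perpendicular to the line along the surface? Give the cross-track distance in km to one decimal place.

δ₁₃ = central angle LOC5→MAG8 = 0.504472 rad  (haversine)
θ₁₃ = bearing LOC5→MAG8 = 214.751°,  θ₁₂ = bearing LOC5→BB2 = 232.846°
dₓₜ = R·arcsin(sin δ₁₃ · sin(θ₁₃ − θ₁₂)) = 6371.01·arcsin(0.48335·sin(-18.094°)) = -960.027 km
|dₓₜ| = 960.027 km

960.0 km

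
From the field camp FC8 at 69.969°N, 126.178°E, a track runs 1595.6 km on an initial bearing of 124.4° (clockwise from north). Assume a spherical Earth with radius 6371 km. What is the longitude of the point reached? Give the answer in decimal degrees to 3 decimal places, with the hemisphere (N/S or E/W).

149.990°E

δ = d/R = 1595.6/6371 = 0.250447 rad
φ₂ = arcsin(sin φ₁ cos δ + cos φ₁ sin δ cos θ)
   = arcsin(0.93951·0.96880 + 0.34253·0.24784·-0.56497) = 59.56852°
λ₂ = λ₁ + atan2(sin θ sin δ cos φ₁, cos δ − sin φ₁ sin φ₂) = 149.98977°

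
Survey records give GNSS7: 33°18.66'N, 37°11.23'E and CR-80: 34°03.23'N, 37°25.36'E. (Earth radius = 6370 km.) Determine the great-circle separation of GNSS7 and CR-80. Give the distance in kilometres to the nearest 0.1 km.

GNSS7: φ = +33.31100°, λ = +37.18717°
CR-80: φ = +34.05383°, λ = +37.42267°
Δφ = 0.7428°,  Δλ = 0.2355°
a = sin²(Δφ/2) + cos φ₁ cos φ₂ sin²(Δλ/2) = 0.000045
c = 2·arcsin(√a) = 0.013408 rad = 0.7682°
d = R·c = 6370 × 0.013408 = 85.4 km

85.4 km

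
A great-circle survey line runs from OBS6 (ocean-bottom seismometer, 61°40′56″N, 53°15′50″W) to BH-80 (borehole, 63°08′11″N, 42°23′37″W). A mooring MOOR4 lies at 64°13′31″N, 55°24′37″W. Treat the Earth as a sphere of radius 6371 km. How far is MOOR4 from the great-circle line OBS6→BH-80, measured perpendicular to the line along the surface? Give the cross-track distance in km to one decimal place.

302.8 km

OBS6: φ = +61.68222°, λ = -53.26389°
BH-80: φ = +63.13639°, λ = -42.39361°
MOOR4: φ = +64.22528°, λ = -55.41028°
δ₁₃ = central angle OBS6→MOOR4 = 0.047535 rad  (haversine)
θ₁₃ = bearing OBS6→MOOR4 = 339.956°,  θ₁₂ = bearing OBS6→BH-80 = 69.115°
dₓₜ = R·arcsin(sin δ₁₃ · sin(θ₁₃ − θ₁₂)) = 6371·arcsin(0.04752·sin(270.841°)) = -302.810 km
|dₓₜ| = 302.810 km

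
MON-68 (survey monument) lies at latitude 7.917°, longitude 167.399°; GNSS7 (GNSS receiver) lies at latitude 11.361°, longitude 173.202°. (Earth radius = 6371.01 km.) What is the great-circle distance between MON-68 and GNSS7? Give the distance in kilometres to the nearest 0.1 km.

742.4 km

Δφ = 3.4440°,  Δλ = 5.8030°
a = sin²(Δφ/2) + cos φ₁ cos φ₂ sin²(Δλ/2) = 0.003391
c = 2·arcsin(√a) = 0.116533 rad = 6.6769°
d = R·c = 6371.01 × 0.116533 = 742.4 km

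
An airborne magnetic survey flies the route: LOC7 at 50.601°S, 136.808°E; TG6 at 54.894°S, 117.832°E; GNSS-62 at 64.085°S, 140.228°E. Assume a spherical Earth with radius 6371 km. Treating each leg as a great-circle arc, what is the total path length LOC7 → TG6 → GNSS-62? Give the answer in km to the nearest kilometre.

LOC7→TG6: c = 0.213208 rad, d = 1358.35 km
TG6→GNSS-62: c = 0.252849 rad, d = 1610.90 km
Total = 1358.35 + 1610.90 = 2969.24 km

2969 km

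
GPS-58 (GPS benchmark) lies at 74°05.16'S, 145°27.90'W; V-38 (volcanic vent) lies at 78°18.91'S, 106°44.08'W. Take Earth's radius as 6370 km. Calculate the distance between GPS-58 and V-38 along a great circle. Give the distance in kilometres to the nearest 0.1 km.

GPS-58: φ = -74.08600°, λ = -145.46500°
V-38: φ = -78.31517°, λ = -106.73467°
Δφ = -4.2292°,  Δλ = 38.7303°
a = sin²(Δφ/2) + cos φ₁ cos φ₂ sin²(Δλ/2) = 0.007467
c = 2·arcsin(√a) = 0.173042 rad = 9.9146°
d = R·c = 6370 × 0.173042 = 1102.3 km

1102.3 km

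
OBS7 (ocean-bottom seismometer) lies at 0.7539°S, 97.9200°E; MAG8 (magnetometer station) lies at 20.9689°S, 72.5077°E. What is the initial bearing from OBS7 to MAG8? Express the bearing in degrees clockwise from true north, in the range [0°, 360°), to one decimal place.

229.1°

Δλ = -25.4123°
y = sin Δλ · cos φ₂ = -0.400710
x = cos φ₁ sin φ₂ − sin φ₁ cos φ₂ cos Δλ = -0.346733
θ = atan2(y, x) = -130.8695° → 229.1305° (mod 360°)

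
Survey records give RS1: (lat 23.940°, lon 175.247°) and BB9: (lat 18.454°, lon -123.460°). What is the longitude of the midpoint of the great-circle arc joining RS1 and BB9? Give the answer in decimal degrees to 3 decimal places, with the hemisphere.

Bx = cos φ₂ cos Δλ = 0.455631,  By = cos φ₂ sin Δλ = 0.831986
φₘ = atan2(sin φ₁ + sin φ₂, √((cos φ₁ + Bx)² + By²)) = 24.26334°
λₘ = λ₁ + atan2(By, cos φ₁ + Bx) = -153.47576°

153.476°W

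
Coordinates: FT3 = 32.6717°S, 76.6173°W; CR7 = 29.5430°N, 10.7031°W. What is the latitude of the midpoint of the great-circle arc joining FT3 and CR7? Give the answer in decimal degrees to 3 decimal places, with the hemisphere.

Bx = cos φ₂ cos Δλ = 0.355045,  By = cos φ₂ sin Δλ = 0.794241
φₘ = atan2(sin φ₁ + sin φ₂, √((cos φ₁ + Bx)² + By²)) = -1.86407°
λₘ = λ₁ + atan2(By, cos φ₁ + Bx) = -43.04807°

1.864°S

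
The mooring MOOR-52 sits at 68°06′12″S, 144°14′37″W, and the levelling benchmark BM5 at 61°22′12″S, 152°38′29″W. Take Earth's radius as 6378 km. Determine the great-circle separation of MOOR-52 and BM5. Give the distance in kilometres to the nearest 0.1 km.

847.4 km

MOOR-52: φ = -68.10333°, λ = -144.24361°
BM5: φ = -61.37000°, λ = -152.64139°
Δφ = 6.7333°,  Δλ = -8.3978°
a = sin²(Δφ/2) + cos φ₁ cos φ₂ sin²(Δλ/2) = 0.004407
c = 2·arcsin(√a) = 0.132863 rad = 7.6125°
d = R·c = 6378 × 0.132863 = 847.4 km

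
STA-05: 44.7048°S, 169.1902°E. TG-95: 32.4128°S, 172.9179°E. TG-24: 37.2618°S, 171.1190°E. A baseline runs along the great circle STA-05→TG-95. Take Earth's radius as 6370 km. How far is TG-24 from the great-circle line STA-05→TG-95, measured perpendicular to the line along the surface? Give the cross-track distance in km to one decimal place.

δ₁₃ = central angle STA-05→TG-24 = 0.132356 rad  (haversine)
θ₁₃ = bearing STA-05→TG-24 = 11.711°,  θ₁₂ = bearing STA-05→TG-95 = 14.539°
dₓₜ = R·arcsin(sin δ₁₃ · sin(θ₁₃ − θ₁₂)) = 6370·arcsin(0.13197·sin(-2.827°)) = -41.468 km
|dₓₜ| = 41.468 km

41.5 km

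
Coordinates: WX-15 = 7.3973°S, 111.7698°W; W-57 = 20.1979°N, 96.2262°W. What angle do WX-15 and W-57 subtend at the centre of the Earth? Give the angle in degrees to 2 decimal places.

31.55°

Δφ = 27.5952°,  Δλ = 15.5436°
a = sin²(Δφ/2) + cos φ₁ cos φ₂ sin²(Δλ/2) = 0.073898
c = 2·arcsin(√a) = 0.550613 rad = 31.5478°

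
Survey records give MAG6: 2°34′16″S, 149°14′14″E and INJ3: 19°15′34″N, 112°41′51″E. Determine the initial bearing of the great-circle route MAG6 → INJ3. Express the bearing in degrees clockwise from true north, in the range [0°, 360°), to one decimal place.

302.9°

MAG6: φ = -2.57111°, λ = +149.23722°
INJ3: φ = +19.25944°, λ = +112.69750°
Δλ = -36.5397°
y = sin Δλ · cos φ₂ = -0.562059
x = cos φ₁ sin φ₂ − sin φ₁ cos φ₂ cos Δλ = 0.363539
θ = atan2(y, x) = -57.1053° → 302.8947° (mod 360°)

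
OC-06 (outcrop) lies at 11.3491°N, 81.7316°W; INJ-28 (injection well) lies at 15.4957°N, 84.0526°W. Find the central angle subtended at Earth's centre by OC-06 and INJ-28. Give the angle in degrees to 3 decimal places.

Δφ = 4.1466°,  Δλ = -2.3210°
a = sin²(Δφ/2) + cos φ₁ cos φ₂ sin²(Δλ/2) = 0.001696
c = 2·arcsin(√a) = 0.082398 rad = 4.7211°

4.721°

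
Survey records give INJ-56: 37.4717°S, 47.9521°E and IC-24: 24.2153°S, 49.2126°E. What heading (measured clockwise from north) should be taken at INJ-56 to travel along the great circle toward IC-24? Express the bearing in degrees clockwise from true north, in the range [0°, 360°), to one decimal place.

5.0°

Δλ = 1.2605°
y = sin Δλ · cos φ₂ = 0.020063
x = cos φ₁ sin φ₂ − sin φ₁ cos φ₂ cos Δλ = 0.229175
θ = atan2(y, x) = 5.0031° → 5.0031° (mod 360°)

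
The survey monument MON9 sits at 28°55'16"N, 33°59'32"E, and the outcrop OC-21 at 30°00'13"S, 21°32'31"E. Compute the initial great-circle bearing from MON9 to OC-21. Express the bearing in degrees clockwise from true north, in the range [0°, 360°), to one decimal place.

192.4°

MON9: φ = +28.92111°, λ = +33.99222°
OC-21: φ = -30.00361°, λ = +21.54194°
Δλ = -12.4503°
y = sin Δλ · cos φ₂ = -0.186702
x = cos φ₁ sin φ₂ − sin φ₁ cos φ₂ cos Δλ = -0.846641
θ = atan2(y, x) = -167.5641° → 192.4359° (mod 360°)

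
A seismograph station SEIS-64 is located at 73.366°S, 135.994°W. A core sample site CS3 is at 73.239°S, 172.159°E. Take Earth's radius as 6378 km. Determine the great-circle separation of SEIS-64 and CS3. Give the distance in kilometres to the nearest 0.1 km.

1606.5 km

Δφ = 0.1270°,  Δλ = -51.8470°
a = sin²(Δφ/2) + cos φ₁ cos φ₂ sin²(Δλ/2) = 0.015778
c = 2·arcsin(√a) = 0.251888 rad = 14.4321°
d = R·c = 6378 × 0.251888 = 1606.5 km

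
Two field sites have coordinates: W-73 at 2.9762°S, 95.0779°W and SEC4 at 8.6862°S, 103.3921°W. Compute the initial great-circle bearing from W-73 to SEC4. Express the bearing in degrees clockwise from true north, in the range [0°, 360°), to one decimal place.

235.0°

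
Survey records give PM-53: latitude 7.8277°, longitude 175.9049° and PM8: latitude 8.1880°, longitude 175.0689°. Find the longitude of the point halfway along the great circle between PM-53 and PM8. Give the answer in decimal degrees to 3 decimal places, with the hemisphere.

175.487°E

Bx = cos φ₂ cos Δλ = 0.989701,  By = cos φ₂ sin Δλ = -0.014442
φₘ = atan2(sin φ₁ + sin φ₂, √((cos φ₁ + Bx)² + By²)) = 8.00806°
λₘ = λ₁ + atan2(By, cos φ₁ + Bx) = 175.48708°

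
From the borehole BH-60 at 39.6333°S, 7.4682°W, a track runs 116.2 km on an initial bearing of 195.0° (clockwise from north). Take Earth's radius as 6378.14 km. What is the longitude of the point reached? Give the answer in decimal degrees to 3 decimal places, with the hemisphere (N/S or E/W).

7.824°W

δ = d/R = 116.2/6378.14 = 0.018218 rad
φ₂ = arcsin(sin φ₁ cos δ + cos φ₁ sin δ cos θ)
   = arcsin(-0.63787·0.99983 + 0.77014·0.01822·-0.96593) = -40.64103°
λ₂ = λ₁ + atan2(sin θ sin δ cos φ₁, cos δ − sin φ₁ sin φ₂) = -7.82422°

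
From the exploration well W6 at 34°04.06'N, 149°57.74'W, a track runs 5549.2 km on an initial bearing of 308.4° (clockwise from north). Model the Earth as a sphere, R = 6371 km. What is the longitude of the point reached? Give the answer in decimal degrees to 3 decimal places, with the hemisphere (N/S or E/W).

144.072°E

W6: φ = +34.06767°, λ = -149.96233°
δ = d/R = 5549.2/6371 = 0.871009 rad
φ₂ = arcsin(sin φ₁ cos δ + cos φ₁ sin δ cos θ)
   = arcsin(0.56017·0.64405 + 0.82838·0.76498·0.62115) = 48.97271°
λ₂ = λ₁ + atan2(sin θ sin δ cos φ₁, cos δ − sin φ₁ sin φ₂) = 144.07172°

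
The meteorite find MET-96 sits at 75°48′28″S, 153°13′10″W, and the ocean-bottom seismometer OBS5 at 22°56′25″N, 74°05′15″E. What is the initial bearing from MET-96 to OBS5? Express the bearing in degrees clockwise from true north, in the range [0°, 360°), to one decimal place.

233.0°

MET-96: φ = -75.80778°, λ = -153.21944°
OBS5: φ = +22.94028°, λ = +74.08750°
Δλ = -132.6931°
y = sin Δλ · cos φ₂ = -0.676867
x = cos φ₁ sin φ₂ − sin φ₁ cos φ₂ cos Δλ = -0.509822
θ = atan2(y, x) = -126.9874° → 233.0126° (mod 360°)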